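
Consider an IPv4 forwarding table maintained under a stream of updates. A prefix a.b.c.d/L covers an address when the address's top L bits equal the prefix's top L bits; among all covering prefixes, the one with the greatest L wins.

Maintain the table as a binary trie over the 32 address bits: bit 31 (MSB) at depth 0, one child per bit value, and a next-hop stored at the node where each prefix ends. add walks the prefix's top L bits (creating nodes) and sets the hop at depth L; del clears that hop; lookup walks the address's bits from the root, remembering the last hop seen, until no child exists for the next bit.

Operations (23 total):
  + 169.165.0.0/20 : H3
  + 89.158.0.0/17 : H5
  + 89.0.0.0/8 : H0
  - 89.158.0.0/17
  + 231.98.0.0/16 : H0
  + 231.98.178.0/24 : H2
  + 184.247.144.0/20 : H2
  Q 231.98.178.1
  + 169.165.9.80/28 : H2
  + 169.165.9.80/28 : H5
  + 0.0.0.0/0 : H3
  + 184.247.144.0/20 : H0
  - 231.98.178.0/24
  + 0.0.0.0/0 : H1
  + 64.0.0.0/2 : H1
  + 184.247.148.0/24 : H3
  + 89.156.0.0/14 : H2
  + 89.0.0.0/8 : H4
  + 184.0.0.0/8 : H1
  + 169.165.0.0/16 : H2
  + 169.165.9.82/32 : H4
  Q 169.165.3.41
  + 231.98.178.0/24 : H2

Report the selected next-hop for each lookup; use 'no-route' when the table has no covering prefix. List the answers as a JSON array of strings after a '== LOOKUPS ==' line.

Apply in order:
  + 169.165.0.0/20 (H3) depth=20
  + 89.158.0.0/17 (H5) depth=17
  + 89.0.0.0/8 (H0) depth=8
  - 89.158.0.0/17 clear@17
  + 231.98.0.0/16 (H0) depth=16
  + 231.98.178.0/24 (H2) depth=24
  + 184.247.144.0/20 (H2) depth=20
  Q 231.98.178.1: descend 111001110110001010110010 ; hops seen [H0,H2] ; pick H2
  + 169.165.9.80/28 (H2) depth=28
  + 169.165.9.80/28 (H5) depth=28
  + 0.0.0.0/0 (H3) depth=0
  + 184.247.144.0/20 (H0) depth=20
  - 231.98.178.0/24 clear@24
  + 0.0.0.0/0 (H1) depth=0
  + 64.0.0.0/2 (H1) depth=2
  + 184.247.148.0/24 (H3) depth=24
  + 89.156.0.0/14 (H2) depth=14
  + 89.0.0.0/8 (H4) depth=8
  + 184.0.0.0/8 (H1) depth=8
  + 169.165.0.0/16 (H2) depth=16
  + 169.165.9.82/32 (H4) depth=32
  Q 169.165.3.41: descend 10101001101001010000 ; hops seen [H1,H2,H3] ; pick H3
  + 231.98.178.0/24 (H2) depth=24

== LOOKUPS ==
["H2","H3"]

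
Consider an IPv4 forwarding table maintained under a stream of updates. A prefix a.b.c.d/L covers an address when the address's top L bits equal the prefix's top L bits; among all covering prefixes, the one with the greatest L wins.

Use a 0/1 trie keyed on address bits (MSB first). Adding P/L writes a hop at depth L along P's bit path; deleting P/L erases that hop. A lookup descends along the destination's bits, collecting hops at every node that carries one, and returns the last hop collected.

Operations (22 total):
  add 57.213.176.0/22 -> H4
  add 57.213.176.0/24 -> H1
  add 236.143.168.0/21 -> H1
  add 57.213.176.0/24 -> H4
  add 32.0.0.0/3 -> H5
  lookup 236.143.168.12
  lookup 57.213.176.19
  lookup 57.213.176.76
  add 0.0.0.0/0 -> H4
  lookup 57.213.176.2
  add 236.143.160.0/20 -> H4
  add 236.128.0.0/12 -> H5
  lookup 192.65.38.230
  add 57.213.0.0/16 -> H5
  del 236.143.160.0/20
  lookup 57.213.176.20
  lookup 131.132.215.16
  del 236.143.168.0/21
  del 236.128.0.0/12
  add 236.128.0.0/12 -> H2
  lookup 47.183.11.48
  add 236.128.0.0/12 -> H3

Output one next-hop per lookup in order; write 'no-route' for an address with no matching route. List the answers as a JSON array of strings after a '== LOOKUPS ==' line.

Process each operation:
  add 57.213.176.0/22 -> H4 at depth 22
  add 57.213.176.0/24 -> H1 at depth 24
  add 236.143.168.0/21 -> H1 at depth 21
  add 57.213.176.0/24 -> H4 at depth 24
  add 32.0.0.0/3 -> H5 at depth 3
  ? 236.143.168.12  path d0:-→d1:-→d2:-→d3:-→d4:-→d5:-→d6:-→d7:-→d8:-→d9:-→d10:-→d11:-→d12:-→d13:-→d14:-→d15:-→d16:-→d17:-→d18:-→d19:-→d20:-→d21:H1  best=H1
  ? 57.213.176.19  path d0:-→d1:-→d2:-→d3:H5→d4:-→d5:-→d6:-→d7:-→d8:-→d9:-→d10:-→d11:-→d12:-→d13:-→d14:-→d15:-→d16:-→d17:-→d18:-→d19:-→d20:-→d21:-→d22:H4→d23:-→d24:H4  best=H4
  ? 57.213.176.76  path d0:-→d1:-→d2:-→d3:H5→d4:-→d5:-→d6:-→d7:-→d8:-→d9:-→d10:-→d11:-→d12:-→d13:-→d14:-→d15:-→d16:-→d17:-→d18:-→d19:-→d20:-→d21:-→d22:H4→d23:-→d24:H4  best=H4
  add 0.0.0.0/0 -> H4 at depth 0
  ? 57.213.176.2  path d0:H4→d1:-→d2:-→d3:H5→d4:-→d5:-→d6:-→d7:-→d8:-→d9:-→d10:-→d11:-→d12:-→d13:-→d14:-→d15:-→d16:-→d17:-→d18:-→d19:-→d20:-→d21:-→d22:H4→d23:-→d24:H4  best=H4
  add 236.143.160.0/20 -> H4 at depth 20
  add 236.128.0.0/12 -> H5 at depth 12
  ? 192.65.38.230  path d0:H4→d1:-→d2:-  best=H4
  add 57.213.0.0/16 -> H5 at depth 16
  del 236.143.160.0/20 (clear depth 20)
  ? 57.213.176.20  path d0:H4→d1:-→d2:-→d3:H5→d4:-→d5:-→d6:-→d7:-→d8:-→d9:-→d10:-→d11:-→d12:-→d13:-→d14:-→d15:-→d16:H5→d17:-→d18:-→d19:-→d20:-→d21:-→d22:H4→d23:-→d24:H4  best=H4
  ? 131.132.215.16  path d0:H4→d1:-  best=H4
  del 236.143.168.0/21 (clear depth 21)
  del 236.128.0.0/12 (clear depth 12)
  add 236.128.0.0/12 -> H2 at depth 12
  ? 47.183.11.48  path d0:H4→d1:-→d2:-→d3:H5  best=H5
  add 236.128.0.0/12 -> H3 at depth 12

== LOOKUPS ==
["H1","H4","H4","H4","H4","H4","H4","H5"]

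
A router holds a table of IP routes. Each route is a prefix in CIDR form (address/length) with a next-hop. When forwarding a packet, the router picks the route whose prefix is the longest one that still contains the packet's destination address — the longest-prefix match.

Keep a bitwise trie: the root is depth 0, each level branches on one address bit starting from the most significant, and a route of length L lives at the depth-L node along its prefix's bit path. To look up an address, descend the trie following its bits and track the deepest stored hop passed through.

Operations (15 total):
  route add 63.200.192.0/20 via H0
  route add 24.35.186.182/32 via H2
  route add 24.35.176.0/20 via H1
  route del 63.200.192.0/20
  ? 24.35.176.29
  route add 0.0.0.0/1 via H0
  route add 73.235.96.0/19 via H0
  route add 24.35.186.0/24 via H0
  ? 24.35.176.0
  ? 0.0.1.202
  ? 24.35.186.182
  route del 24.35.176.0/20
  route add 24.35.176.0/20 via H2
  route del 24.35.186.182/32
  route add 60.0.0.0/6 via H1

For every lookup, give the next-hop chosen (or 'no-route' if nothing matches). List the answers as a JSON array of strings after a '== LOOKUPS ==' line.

Apply in order:
  + 63.200.192.0/20 (H0) depth=20
  + 24.35.186.182/32 (H2) depth=32
  + 24.35.176.0/20 (H1) depth=20
  - 63.200.192.0/20 clear@20
  lookup 24.35.176.29: bits 00011000001000111011 walk d0:-→d1:-→d2:-→d3:-→d4:-→d5:-→d6:-→d7:-→d8:-→d9:-→d10:-→d11:-→d12:-→d13:-→d14:-→d15:-→d16:-→d17:-→d18:-→d19:-→d20:H1 -> H1
  + 0.0.0.0/1 (H0) depth=1
  + 73.235.96.0/19 (H0) depth=19
  + 24.35.186.0/24 (H0) depth=24
  lookup 24.35.176.0: bits 00011000001000111011 walk d0:-→d1:H0→d2:-→d3:-→d4:-→d5:-→d6:-→d7:-→d8:-→d9:-→d10:-→d11:-→d12:-→d13:-→d14:-→d15:-→d16:-→d17:-→d18:-→d19:-→d20:H1 -> H1
  lookup 0.0.1.202: bits 000 walk d0:-→d1:H0→d2:-→d3:- -> H0
  lookup 24.35.186.182: bits 00011000001000111011101010110110 walk d0:-→d1:H0→d2:-→d3:-→d4:-→d5:-→d6:-→d7:-→d8:-→d9:-→d10:-→d11:-→d12:-→d13:-→d14:-→d15:-→d16:-→d17:-→d18:-→d19:-→d20:H1→d21:-→d22:-→d23:-→d24:H0→d25:-→d26:-→d27:-→d28:-→d29:-→d30:-→d31:-→d32:H2 -> H2
  - 24.35.176.0/20 clear@20
  + 24.35.176.0/20 (H2) depth=20
  - 24.35.186.182/32 clear@32
  + 60.0.0.0/6 (H1) depth=6

== LOOKUPS ==
["H1","H1","H0","H2"]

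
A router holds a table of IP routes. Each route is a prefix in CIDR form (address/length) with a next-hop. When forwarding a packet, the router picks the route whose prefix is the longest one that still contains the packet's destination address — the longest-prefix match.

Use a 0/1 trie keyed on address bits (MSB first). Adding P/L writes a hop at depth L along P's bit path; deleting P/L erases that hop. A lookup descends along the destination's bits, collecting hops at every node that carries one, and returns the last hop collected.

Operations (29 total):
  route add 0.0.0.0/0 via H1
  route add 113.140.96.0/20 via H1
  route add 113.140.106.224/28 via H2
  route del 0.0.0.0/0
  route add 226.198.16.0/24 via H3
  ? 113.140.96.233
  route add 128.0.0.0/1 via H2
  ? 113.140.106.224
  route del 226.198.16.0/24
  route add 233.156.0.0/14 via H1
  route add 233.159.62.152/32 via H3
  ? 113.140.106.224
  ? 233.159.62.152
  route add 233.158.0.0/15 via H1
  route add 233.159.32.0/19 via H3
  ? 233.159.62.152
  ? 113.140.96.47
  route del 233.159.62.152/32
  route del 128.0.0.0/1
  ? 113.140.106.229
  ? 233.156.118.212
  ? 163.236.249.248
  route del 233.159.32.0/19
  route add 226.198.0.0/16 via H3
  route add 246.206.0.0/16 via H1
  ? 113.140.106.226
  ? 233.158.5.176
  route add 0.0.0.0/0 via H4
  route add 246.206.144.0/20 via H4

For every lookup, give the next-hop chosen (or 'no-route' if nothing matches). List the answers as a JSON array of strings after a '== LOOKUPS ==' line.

Process each operation:
  + 0.0.0.0/0 (H1) depth=0
  + 113.140.96.0/20 (H1) depth=20
  + 113.140.106.224/28 (H2) depth=28
  del 0.0.0.0/0 (clear depth 0)
  + 226.198.16.0/24 (H3) depth=24
  lookup 113.140.96.233: bits 01110001100011000110 walk d0:-→d1:-→d2:-→d3:-→d4:-→d5:-→d6:-→d7:-→d8:-→d9:-→d10:-→d11:-→d12:-→d13:-→d14:-→d15:-→d16:-→d17:-→d18:-→d19:-→d20:H1 -> H1
  + 128.0.0.0/1 (H2) depth=1
  lookup 113.140.106.224: bits 0111000110001100011010101110 walk d0:-→d1:-→d2:-→d3:-→d4:-→d5:-→d6:-→d7:-→d8:-→d9:-→d10:-→d11:-→d12:-→d13:-→d14:-→d15:-→d16:-→d17:-→d18:-→d19:-→d20:H1→d21:-→d22:-→d23:-→d24:-→d25:-→d26:-→d27:-→d28:H2 -> H2
  del 226.198.16.0/24 (clear depth 24)
  + 233.156.0.0/14 (H1) depth=14
  + 233.159.62.152/32 (H3) depth=32
  lookup 113.140.106.224: bits 0111000110001100011010101110 walk d0:-→d1:-→d2:-→d3:-→d4:-→d5:-→d6:-→d7:-→d8:-→d9:-→d10:-→d11:-→d12:-→d13:-→d14:-→d15:-→d16:-→d17:-→d18:-→d19:-→d20:H1→d21:-→d22:-→d23:-→d24:-→d25:-→d26:-→d27:-→d28:H2 -> H2
  lookup 233.159.62.152: bits 11101001100111110011111010011000 walk d0:-→d1:H2→d2:-→d3:-→d4:-→d5:-→d6:-→d7:-→d8:-→d9:-→d10:-→d11:-→d12:-→d13:-→d14:H1→d15:-→d16:-→d17:-→d18:-→d19:-→d20:-→d21:-→d22:-→d23:-→d24:-→d25:-→d26:-→d27:-→d28:-→d29:-→d30:-→d31:-→d32:H3 -> H3
  + 233.158.0.0/15 (H1) depth=15
  + 233.159.32.0/19 (H3) depth=19
  lookup 233.159.62.152: bits 11101001100111110011111010011000 walk d0:-→d1:H2→d2:-→d3:-→d4:-→d5:-→d6:-→d7:-→d8:-→d9:-→d10:-→d11:-→d12:-→d13:-→d14:H1→d15:H1→d16:-→d17:-→d18:-→d19:H3→d20:-→d21:-→d22:-→d23:-→d24:-→d25:-→d26:-→d27:-→d28:-→d29:-→d30:-→d31:-→d32:H3 -> H3
  lookup 113.140.96.47: bits 01110001100011000110 walk d0:-→d1:-→d2:-→d3:-→d4:-→d5:-→d6:-→d7:-→d8:-→d9:-→d10:-→d11:-→d12:-→d13:-→d14:-→d15:-→d16:-→d17:-→d18:-→d19:-→d20:H1 -> H1
  del 233.159.62.152/32 (clear depth 32)
  del 128.0.0.0/1 (clear depth 1)
  lookup 113.140.106.229: bits 0111000110001100011010101110 walk d0:-→d1:-→d2:-→d3:-→d4:-→d5:-→d6:-→d7:-→d8:-→d9:-→d10:-→d11:-→d12:-→d13:-→d14:-→d15:-→d16:-→d17:-→d18:-→d19:-→d20:H1→d21:-→d22:-→d23:-→d24:-→d25:-→d26:-→d27:-→d28:H2 -> H2
  lookup 233.156.118.212: bits 11101001100111 walk d0:-→d1:-→d2:-→d3:-→d4:-→d5:-→d6:-→d7:-→d8:-→d9:-→d10:-→d11:-→d12:-→d13:-→d14:H1 -> H1
  lookup 163.236.249.248: bits 1 walk d0:-→d1:- -> no-route
  del 233.159.32.0/19 (clear depth 19)
  + 226.198.0.0/16 (H3) depth=16
  + 246.206.0.0/16 (H1) depth=16
  lookup 113.140.106.226: bits 0111000110001100011010101110 walk d0:-→d1:-→d2:-→d3:-→d4:-→d5:-→d6:-→d7:-→d8:-→d9:-→d10:-→d11:-→d12:-→d13:-→d14:-→d15:-→d16:-→d17:-→d18:-→d19:-→d20:H1→d21:-→d22:-→d23:-→d24:-→d25:-→d26:-→d27:-→d28:H2 -> H2
  lookup 233.158.5.176: bits 111010011001111 walk d0:-→d1:-→d2:-→d3:-→d4:-→d5:-→d6:-→d7:-→d8:-→d9:-→d10:-→d11:-→d12:-→d13:-→d14:H1→d15:H1 -> H1
  + 0.0.0.0/0 (H4) depth=0
  + 246.206.144.0/20 (H4) depth=20

== LOOKUPS ==
["H1","H2","H2","H3","H3","H1","H2","H1","no-route","H2","H1"]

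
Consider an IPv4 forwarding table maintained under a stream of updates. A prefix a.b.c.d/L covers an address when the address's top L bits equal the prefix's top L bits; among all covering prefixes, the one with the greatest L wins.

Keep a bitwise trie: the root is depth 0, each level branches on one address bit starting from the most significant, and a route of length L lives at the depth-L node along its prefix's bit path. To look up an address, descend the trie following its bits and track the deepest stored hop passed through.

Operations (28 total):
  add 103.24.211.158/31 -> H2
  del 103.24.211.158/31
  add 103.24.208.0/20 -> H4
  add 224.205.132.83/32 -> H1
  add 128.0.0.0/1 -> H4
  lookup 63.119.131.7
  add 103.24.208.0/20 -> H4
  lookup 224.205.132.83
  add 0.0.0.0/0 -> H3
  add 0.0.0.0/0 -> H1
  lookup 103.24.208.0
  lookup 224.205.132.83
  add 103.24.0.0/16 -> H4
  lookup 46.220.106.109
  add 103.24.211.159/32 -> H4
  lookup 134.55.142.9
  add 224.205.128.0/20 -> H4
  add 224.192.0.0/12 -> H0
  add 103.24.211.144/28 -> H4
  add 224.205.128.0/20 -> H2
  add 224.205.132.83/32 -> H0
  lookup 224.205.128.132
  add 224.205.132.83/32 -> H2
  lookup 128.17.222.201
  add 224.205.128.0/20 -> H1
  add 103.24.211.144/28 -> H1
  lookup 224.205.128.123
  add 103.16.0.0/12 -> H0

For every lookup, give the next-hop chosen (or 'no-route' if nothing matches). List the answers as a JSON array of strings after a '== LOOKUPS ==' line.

Process each operation:
  add 103.24.211.158/31 -> H2 at depth 31
  del 103.24.211.158/31 (clear depth 31)
  add 103.24.208.0/20 -> H4 at depth 20
  add 224.205.132.83/32 -> H1 at depth 32
  add 128.0.0.0/1 -> H4 at depth 1
  lookup 63.119.131.7: bits 0 walk d0:-→d1:- -> no-route
  add 103.24.208.0/20 -> H4 at depth 20
  lookup 224.205.132.83: bits 11100000110011011000010001010011 walk d0:-→d1:H4→d2:-→d3:-→d4:-→d5:-→d6:-→d7:-→d8:-→d9:-→d10:-→d11:-→d12:-→d13:-→d14:-→d15:-→d16:-→d17:-→d18:-→d19:-→d20:-→d21:-→d22:-→d23:-→d24:-→d25:-→d26:-→d27:-→d28:-→d29:-→d30:-→d31:-→d32:H1 -> H1
  add 0.0.0.0/0 -> H3 at depth 0
  add 0.0.0.0/0 -> H1 at depth 0
  lookup 103.24.208.0: bits 0110011100011000110100 walk d0:H1→d1:-→d2:-→d3:-→d4:-→d5:-→d6:-→d7:-→d8:-→d9:-→d10:-→d11:-→d12:-→d13:-→d14:-→d15:-→d16:-→d17:-→d18:-→d19:-→d20:H4→d21:-→d22:- -> H4
  lookup 224.205.132.83: bits 11100000110011011000010001010011 walk d0:H1→d1:H4→d2:-→d3:-→d4:-→d5:-→d6:-→d7:-→d8:-→d9:-→d10:-→d11:-→d12:-→d13:-→d14:-→d15:-→d16:-→d17:-→d18:-→d19:-→d20:-→d21:-→d22:-→d23:-→d24:-→d25:-→d26:-→d27:-→d28:-→d29:-→d30:-→d31:-→d32:H1 -> H1
  add 103.24.0.0/16 -> H4 at depth 16
  lookup 46.220.106.109: bits 0 walk d0:H1→d1:- -> H1
  add 103.24.211.159/32 -> H4 at depth 32
  lookup 134.55.142.9: bits 1 walk d0:H1→d1:H4 -> H4
  add 224.205.128.0/20 -> H4 at depth 20
  add 224.192.0.0/12 -> H0 at depth 12
  add 103.24.211.144/28 -> H4 at depth 28
  add 224.205.128.0/20 -> H2 at depth 20
  add 224.205.132.83/32 -> H0 at depth 32
  lookup 224.205.128.132: bits 111000001100110110000 walk d0:H1→d1:H4→d2:-→d3:-→d4:-→d5:-→d6:-→d7:-→d8:-→d9:-→d10:-→d11:-→d12:H0→d13:-→d14:-→d15:-→d16:-→d17:-→d18:-→d19:-→d20:H2→d21:- -> H2
  add 224.205.132.83/32 -> H2 at depth 32
  lookup 128.17.222.201: bits 1 walk d0:H1→d1:H4 -> H4
  add 224.205.128.0/20 -> H1 at depth 20
  add 103.24.211.144/28 -> H1 at depth 28
  lookup 224.205.128.123: bits 111000001100110110000 walk d0:H1→d1:H4→d2:-→d3:-→d4:-→d5:-→d6:-→d7:-→d8:-→d9:-→d10:-→d11:-→d12:H0→d13:-→d14:-→d15:-→d16:-→d17:-→d18:-→d19:-→d20:H1→d21:- -> H1
  add 103.16.0.0/12 -> H0 at depth 12

== LOOKUPS ==
["no-route","H1","H4","H1","H1","H4","H2","H4","H1"]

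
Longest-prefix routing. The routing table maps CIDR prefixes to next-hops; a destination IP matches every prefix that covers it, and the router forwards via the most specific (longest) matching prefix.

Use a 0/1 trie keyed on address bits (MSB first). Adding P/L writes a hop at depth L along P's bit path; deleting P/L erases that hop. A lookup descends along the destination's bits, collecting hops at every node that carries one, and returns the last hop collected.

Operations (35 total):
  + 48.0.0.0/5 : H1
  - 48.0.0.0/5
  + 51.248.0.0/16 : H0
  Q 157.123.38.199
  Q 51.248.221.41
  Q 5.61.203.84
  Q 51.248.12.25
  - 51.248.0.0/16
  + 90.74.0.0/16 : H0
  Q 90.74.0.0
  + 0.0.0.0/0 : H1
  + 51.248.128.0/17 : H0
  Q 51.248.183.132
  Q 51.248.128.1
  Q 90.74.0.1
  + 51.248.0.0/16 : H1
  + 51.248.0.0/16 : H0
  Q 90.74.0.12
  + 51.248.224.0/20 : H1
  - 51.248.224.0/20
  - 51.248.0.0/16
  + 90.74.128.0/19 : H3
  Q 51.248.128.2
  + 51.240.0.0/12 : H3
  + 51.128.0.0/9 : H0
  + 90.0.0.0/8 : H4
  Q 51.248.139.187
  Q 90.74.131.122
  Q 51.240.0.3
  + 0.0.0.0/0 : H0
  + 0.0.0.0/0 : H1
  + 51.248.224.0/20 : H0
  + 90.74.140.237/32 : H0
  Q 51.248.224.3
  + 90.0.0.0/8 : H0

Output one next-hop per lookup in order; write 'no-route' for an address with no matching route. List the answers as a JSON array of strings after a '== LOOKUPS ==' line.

Process each operation:
  add 48.0.0.0/5 -> H1 at depth 5
  - 48.0.0.0/5 clear@5
  add 51.248.0.0/16 -> H0 at depth 16
  lookup 157.123.38.199: bits ε walk d0:- -> no-route
  lookup 51.248.221.41: bits 0011001111111000 walk d0:-→d1:-→d2:-→d3:-→d4:-→d5:-→d6:-→d7:-→d8:-→d9:-→d10:-→d11:-→d12:-→d13:-→d14:-→d15:-→d16:H0 -> H0
  lookup 5.61.203.84: bits 00 walk d0:-→d1:-→d2:- -> no-route
  lookup 51.248.12.25: bits 0011001111111000 walk d0:-→d1:-→d2:-→d3:-→d4:-→d5:-→d6:-→d7:-→d8:-→d9:-→d10:-→d11:-→d12:-→d13:-→d14:-→d15:-→d16:H0 -> H0
  - 51.248.0.0/16 clear@16
  add 90.74.0.0/16 -> H0 at depth 16
  lookup 90.74.0.0: bits 0101101001001010 walk d0:-→d1:-→d2:-→d3:-→d4:-→d5:-→d6:-→d7:-→d8:-→d9:-→d10:-→d11:-→d12:-→d13:-→d14:-→d15:-→d16:H0 -> H0
  add 0.0.0.0/0 -> H1 at depth 0
  add 51.248.128.0/17 -> H0 at depth 17
  lookup 51.248.183.132: bits 00110011111110001 walk d0:H1→d1:-→d2:-→d3:-→d4:-→d5:-→d6:-→d7:-→d8:-→d9:-→d10:-→d11:-→d12:-→d13:-→d14:-→d15:-→d16:-→d17:H0 -> H0
  lookup 51.248.128.1: bits 00110011111110001 walk d0:H1→d1:-→d2:-→d3:-→d4:-→d5:-→d6:-→d7:-→d8:-→d9:-→d10:-→d11:-→d12:-→d13:-→d14:-→d15:-→d16:-→d17:H0 -> H0
  lookup 90.74.0.1: bits 0101101001001010 walk d0:H1→d1:-→d2:-→d3:-→d4:-→d5:-→d6:-→d7:-→d8:-→d9:-→d10:-→d11:-→d12:-→d13:-→d14:-→d15:-→d16:H0 -> H0
  add 51.248.0.0/16 -> H1 at depth 16
  add 51.248.0.0/16 -> H0 at depth 16
  lookup 90.74.0.12: bits 0101101001001010 walk d0:H1→d1:-→d2:-→d3:-→d4:-→d5:-→d6:-→d7:-→d8:-→d9:-→d10:-→d11:-→d12:-→d13:-→d14:-→d15:-→d16:H0 -> H0
  add 51.248.224.0/20 -> H1 at depth 20
  - 51.248.224.0/20 clear@20
  - 51.248.0.0/16 clear@16
  add 90.74.128.0/19 -> H3 at depth 19
  lookup 51.248.128.2: bits 00110011111110001 walk d0:H1→d1:-→d2:-→d3:-→d4:-→d5:-→d6:-→d7:-→d8:-→d9:-→d10:-→d11:-→d12:-→d13:-→d14:-→d15:-→d16:-→d17:H0 -> H0
  add 51.240.0.0/12 -> H3 at depth 12
  add 51.128.0.0/9 -> H0 at depth 9
  add 90.0.0.0/8 -> H4 at depth 8
  lookup 51.248.139.187: bits 00110011111110001 walk d0:H1→d1:-→d2:-→d3:-→d4:-→d5:-→d6:-→d7:-→d8:-→d9:H0→d10:-→d11:-→d12:H3→d13:-→d14:-→d15:-→d16:-→d17:H0 -> H0
  lookup 90.74.131.122: bits 0101101001001010100 walk d0:H1→d1:-→d2:-→d3:-→d4:-→d5:-→d6:-→d7:-→d8:H4→d9:-→d10:-→d11:-→d12:-→d13:-→d14:-→d15:-→d16:H0→d17:-→d18:-→d19:H3 -> H3
  lookup 51.240.0.3: bits 001100111111 walk d0:H1→d1:-→d2:-→d3:-→d4:-→d5:-→d6:-→d7:-→d8:-→d9:H0→d10:-→d11:-→d12:H3 -> H3
  add 0.0.0.0/0 -> H0 at depth 0
  add 0.0.0.0/0 -> H1 at depth 0
  add 51.248.224.0/20 -> H0 at depth 20
  add 90.74.140.237/32 -> H0 at depth 32
  lookup 51.248.224.3: bits 00110011111110001110 walk d0:H1→d1:-→d2:-→d3:-→d4:-→d5:-→d6:-→d7:-→d8:-→d9:H0→d10:-→d11:-→d12:H3→d13:-→d14:-→d15:-→d16:-→d17:H0→d18:-→d19:-→d20:H0 -> H0
  add 90.0.0.0/8 -> H0 at depth 8

== LOOKUPS ==
["no-route","H0","no-route","H0","H0","H0","H0","H0","H0","H0","H0","H3","H3","H0"]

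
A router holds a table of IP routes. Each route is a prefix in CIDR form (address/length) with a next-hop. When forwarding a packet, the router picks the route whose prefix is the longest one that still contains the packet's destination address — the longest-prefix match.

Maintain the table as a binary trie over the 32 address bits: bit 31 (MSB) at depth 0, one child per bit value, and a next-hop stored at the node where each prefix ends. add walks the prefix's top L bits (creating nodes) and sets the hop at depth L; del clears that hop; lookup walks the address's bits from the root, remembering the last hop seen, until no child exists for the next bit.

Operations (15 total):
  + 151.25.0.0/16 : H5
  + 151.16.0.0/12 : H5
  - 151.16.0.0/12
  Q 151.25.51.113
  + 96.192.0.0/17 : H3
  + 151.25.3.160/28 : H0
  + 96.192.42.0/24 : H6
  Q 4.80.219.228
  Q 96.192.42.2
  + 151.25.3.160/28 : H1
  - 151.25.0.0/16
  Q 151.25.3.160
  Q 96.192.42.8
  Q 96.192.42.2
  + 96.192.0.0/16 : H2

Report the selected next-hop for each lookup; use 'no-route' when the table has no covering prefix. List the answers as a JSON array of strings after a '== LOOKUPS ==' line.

Process each operation:
  + 151.25.0.0/16 (H5) depth=16
  + 151.16.0.0/12 (H5) depth=12
  del 151.16.0.0/12 (clear depth 12)
  Q 151.25.51.113: descend 1001011100011001 ; hops seen [H5] ; pick H5
  + 96.192.0.0/17 (H3) depth=17
  + 151.25.3.160/28 (H0) depth=28
  + 96.192.42.0/24 (H6) depth=24
  Q 4.80.219.228: descend 0 ; hops seen [∅] ; pick no-route
  Q 96.192.42.2: descend 011000001100000000101010 ; hops seen [H3,H6] ; pick H6
  + 151.25.3.160/28 (H1) depth=28
  del 151.25.0.0/16 (clear depth 16)
  Q 151.25.3.160: descend 1001011100011001000000111010 ; hops seen [H1] ; pick H1
  Q 96.192.42.8: descend 011000001100000000101010 ; hops seen [H3,H6] ; pick H6
  Q 96.192.42.2: descend 011000001100000000101010 ; hops seen [H3,H6] ; pick H6
  + 96.192.0.0/16 (H2) depth=16

== LOOKUPS ==
["H5","no-route","H6","H1","H6","H6"]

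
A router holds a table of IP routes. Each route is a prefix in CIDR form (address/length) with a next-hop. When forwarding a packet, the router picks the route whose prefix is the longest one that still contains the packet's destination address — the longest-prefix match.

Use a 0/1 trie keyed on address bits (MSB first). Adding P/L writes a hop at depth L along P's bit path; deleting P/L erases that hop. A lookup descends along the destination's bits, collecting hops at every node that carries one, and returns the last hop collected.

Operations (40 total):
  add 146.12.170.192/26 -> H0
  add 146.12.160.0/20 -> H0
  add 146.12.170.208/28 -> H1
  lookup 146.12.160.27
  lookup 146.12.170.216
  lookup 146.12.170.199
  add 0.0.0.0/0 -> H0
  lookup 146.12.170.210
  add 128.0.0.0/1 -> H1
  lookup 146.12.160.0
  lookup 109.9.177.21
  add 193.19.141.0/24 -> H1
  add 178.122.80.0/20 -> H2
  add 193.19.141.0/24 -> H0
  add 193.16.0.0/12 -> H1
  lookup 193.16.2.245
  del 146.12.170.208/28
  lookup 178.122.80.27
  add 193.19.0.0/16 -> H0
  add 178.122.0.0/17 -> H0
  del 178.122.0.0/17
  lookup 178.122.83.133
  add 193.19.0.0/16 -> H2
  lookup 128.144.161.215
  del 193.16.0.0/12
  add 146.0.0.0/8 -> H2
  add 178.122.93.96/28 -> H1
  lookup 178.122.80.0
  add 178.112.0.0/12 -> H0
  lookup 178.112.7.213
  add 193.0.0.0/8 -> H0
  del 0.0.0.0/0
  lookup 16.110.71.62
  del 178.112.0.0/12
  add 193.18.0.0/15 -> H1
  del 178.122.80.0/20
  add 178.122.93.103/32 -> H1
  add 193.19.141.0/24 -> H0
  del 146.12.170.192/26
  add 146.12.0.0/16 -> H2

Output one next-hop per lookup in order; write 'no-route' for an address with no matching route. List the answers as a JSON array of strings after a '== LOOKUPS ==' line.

Process each operation:
  + 146.12.170.192/26 (H0) depth=26
  + 146.12.160.0/20 (H0) depth=20
  + 146.12.170.208/28 (H1) depth=28
  ? 146.12.160.27  path d0:-→d1:-→d2:-→d3:-→d4:-→d5:-→d6:-→d7:-→d8:-→d9:-→d10:-→d11:-→d12:-→d13:-→d14:-→d15:-→d16:-→d17:-→d18:-→d19:-→d20:H0  best=H0
  ? 146.12.170.216  path d0:-→d1:-→d2:-→d3:-→d4:-→d5:-→d6:-→d7:-→d8:-→d9:-→d10:-→d11:-→d12:-→d13:-→d14:-→d15:-→d16:-→d17:-→d18:-→d19:-→d20:H0→d21:-→d22:-→d23:-→d24:-→d25:-→d26:H0→d27:-→d28:H1  best=H1
  ? 146.12.170.199  path d0:-→d1:-→d2:-→d3:-→d4:-→d5:-→d6:-→d7:-→d8:-→d9:-→d10:-→d11:-→d12:-→d13:-→d14:-→d15:-→d16:-→d17:-→d18:-→d19:-→d20:H0→d21:-→d22:-→d23:-→d24:-→d25:-→d26:H0→d27:-  best=H0
  + 0.0.0.0/0 (H0) depth=0
  ? 146.12.170.210  path d0:H0→d1:-→d2:-→d3:-→d4:-→d5:-→d6:-→d7:-→d8:-→d9:-→d10:-→d11:-→d12:-→d13:-→d14:-→d15:-→d16:-→d17:-→d18:-→d19:-→d20:H0→d21:-→d22:-→d23:-→d24:-→d25:-→d26:H0→d27:-→d28:H1  best=H1
  + 128.0.0.0/1 (H1) depth=1
  ? 146.12.160.0  path d0:H0→d1:H1→d2:-→d3:-→d4:-→d5:-→d6:-→d7:-→d8:-→d9:-→d10:-→d11:-→d12:-→d13:-→d14:-→d15:-→d16:-→d17:-→d18:-→d19:-→d20:H0  best=H0
  ? 109.9.177.21  path d0:H0  best=H0
  + 193.19.141.0/24 (H1) depth=24
  + 178.122.80.0/20 (H2) depth=20
  + 193.19.141.0/24 (H0) depth=24
  + 193.16.0.0/12 (H1) depth=12
  ? 193.16.2.245  path d0:H0→d1:H1→d2:-→d3:-→d4:-→d5:-→d6:-→d7:-→d8:-→d9:-→d10:-→d11:-→d12:H1→d13:-→d14:-  best=H1
  - 146.12.170.208/28 clear@28
  ? 178.122.80.27  path d0:H0→d1:H1→d2:-→d3:-→d4:-→d5:-→d6:-→d7:-→d8:-→d9:-→d10:-→d11:-→d12:-→d13:-→d14:-→d15:-→d16:-→d17:-→d18:-→d19:-→d20:H2  best=H2
  + 193.19.0.0/16 (H0) depth=16
  + 178.122.0.0/17 (H0) depth=17
  - 178.122.0.0/17 clear@17
  ? 178.122.83.133  path d0:H0→d1:H1→d2:-→d3:-→d4:-→d5:-→d6:-→d7:-→d8:-→d9:-→d10:-→d11:-→d12:-→d13:-→d14:-→d15:-→d16:-→d17:-→d18:-→d19:-→d20:H2  best=H2
  + 193.19.0.0/16 (H2) depth=16
  ? 128.144.161.215  path d0:H0→d1:H1→d2:-→d3:-  best=H1
  - 193.16.0.0/12 clear@12
  + 146.0.0.0/8 (H2) depth=8
  + 178.122.93.96/28 (H1) depth=28
  ? 178.122.80.0  path d0:H0→d1:H1→d2:-→d3:-→d4:-→d5:-→d6:-→d7:-→d8:-→d9:-→d10:-→d11:-→d12:-→d13:-→d14:-→d15:-→d16:-→d17:-→d18:-→d19:-→d20:H2  best=H2
  + 178.112.0.0/12 (H0) depth=12
  ? 178.112.7.213  path d0:H0→d1:H1→d2:-→d3:-→d4:-→d5:-→d6:-→d7:-→d8:-→d9:-→d10:-→d11:-→d12:H0  best=H0
  + 193.0.0.0/8 (H0) depth=8
  - 0.0.0.0/0 clear@0
  ? 16.110.71.62  path d0:-  best=no-route
  - 178.112.0.0/12 clear@12
  + 193.18.0.0/15 (H1) depth=15
  - 178.122.80.0/20 clear@20
  + 178.122.93.103/32 (H1) depth=32
  + 193.19.141.0/24 (H0) depth=24
  - 146.12.170.192/26 clear@26
  + 146.12.0.0/16 (H2) depth=16

== LOOKUPS ==
["H0","H1","H0","H1","H0","H0","H1","H2","H2","H1","H2","H0","no-route"]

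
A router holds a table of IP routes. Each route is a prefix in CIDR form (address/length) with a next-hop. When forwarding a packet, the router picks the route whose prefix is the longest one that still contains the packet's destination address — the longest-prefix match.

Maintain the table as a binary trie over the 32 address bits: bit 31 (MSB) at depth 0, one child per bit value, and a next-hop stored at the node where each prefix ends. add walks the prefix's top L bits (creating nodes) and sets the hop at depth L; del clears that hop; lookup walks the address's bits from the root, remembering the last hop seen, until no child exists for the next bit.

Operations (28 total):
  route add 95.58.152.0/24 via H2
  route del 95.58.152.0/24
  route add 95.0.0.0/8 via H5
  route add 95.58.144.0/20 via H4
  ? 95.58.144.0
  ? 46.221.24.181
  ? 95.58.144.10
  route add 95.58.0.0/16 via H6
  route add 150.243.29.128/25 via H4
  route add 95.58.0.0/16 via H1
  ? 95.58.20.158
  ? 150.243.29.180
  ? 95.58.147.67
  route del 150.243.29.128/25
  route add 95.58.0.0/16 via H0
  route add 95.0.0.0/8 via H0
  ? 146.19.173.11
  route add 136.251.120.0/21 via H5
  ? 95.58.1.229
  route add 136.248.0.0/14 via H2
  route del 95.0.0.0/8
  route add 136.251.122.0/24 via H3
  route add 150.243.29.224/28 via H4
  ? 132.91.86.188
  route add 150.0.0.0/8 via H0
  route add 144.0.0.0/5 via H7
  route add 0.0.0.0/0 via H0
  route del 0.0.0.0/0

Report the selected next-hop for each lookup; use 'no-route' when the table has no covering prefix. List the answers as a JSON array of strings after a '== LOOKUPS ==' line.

Apply in order:
  add 95.58.152.0/24 -> H2 at depth 24
  - 95.58.152.0/24 clear@24
  add 95.0.0.0/8 -> H5 at depth 8
  add 95.58.144.0/20 -> H4 at depth 20
  lookup 95.58.144.0: bits 01011111001110101001 walk d0:-→d1:-→d2:-→d3:-→d4:-→d5:-→d6:-→d7:-→d8:H5→d9:-→d10:-→d11:-→d12:-→d13:-→d14:-→d15:-→d16:-→d17:-→d18:-→d19:-→d20:H4 -> H4
  lookup 46.221.24.181: bits 0 walk d0:-→d1:- -> no-route
  lookup 95.58.144.10: bits 01011111001110101001 walk d0:-→d1:-→d2:-→d3:-→d4:-→d5:-→d6:-→d7:-→d8:H5→d9:-→d10:-→d11:-→d12:-→d13:-→d14:-→d15:-→d16:-→d17:-→d18:-→d19:-→d20:H4 -> H4
  add 95.58.0.0/16 -> H6 at depth 16
  add 150.243.29.128/25 -> H4 at depth 25
  add 95.58.0.0/16 -> H1 at depth 16
  lookup 95.58.20.158: bits 0101111100111010 walk d0:-→d1:-→d2:-→d3:-→d4:-→d5:-→d6:-→d7:-→d8:H5→d9:-→d10:-→d11:-→d12:-→d13:-→d14:-→d15:-→d16:H1 -> H1
  lookup 150.243.29.180: bits 1001011011110011000111011 walk d0:-→d1:-→d2:-→d3:-→d4:-→d5:-→d6:-→d7:-→d8:-→d9:-→d10:-→d11:-→d12:-→d13:-→d14:-→d15:-→d16:-→d17:-→d18:-→d19:-→d20:-→d21:-→d22:-→d23:-→d24:-→d25:H4 -> H4
  lookup 95.58.147.67: bits 01011111001110101001 walk d0:-→d1:-→d2:-→d3:-→d4:-→d5:-→d6:-→d7:-→d8:H5→d9:-→d10:-→d11:-→d12:-→d13:-→d14:-→d15:-→d16:H1→d17:-→d18:-→d19:-→d20:H4 -> H4
  - 150.243.29.128/25 clear@25
  add 95.58.0.0/16 -> H0 at depth 16
  add 95.0.0.0/8 -> H0 at depth 8
  lookup 146.19.173.11: bits 10010 walk d0:-→d1:-→d2:-→d3:-→d4:-→d5:- -> no-route
  add 136.251.120.0/21 -> H5 at depth 21
  lookup 95.58.1.229: bits 0101111100111010 walk d0:-→d1:-→d2:-→d3:-→d4:-→d5:-→d6:-→d7:-→d8:H0→d9:-→d10:-→d11:-→d12:-→d13:-→d14:-→d15:-→d16:H0 -> H0
  add 136.248.0.0/14 -> H2 at depth 14
  - 95.0.0.0/8 clear@8
  add 136.251.122.0/24 -> H3 at depth 24
  add 150.243.29.224/28 -> H4 at depth 28
  lookup 132.91.86.188: bits 1000 walk d0:-→d1:-→d2:-→d3:-→d4:- -> no-route
  add 150.0.0.0/8 -> H0 at depth 8
  add 144.0.0.0/5 -> H7 at depth 5
  add 0.0.0.0/0 -> H0 at depth 0
  - 0.0.0.0/0 clear@0

== LOOKUPS ==
["H4","no-route","H4","H1","H4","H4","no-route","H0","no-route"]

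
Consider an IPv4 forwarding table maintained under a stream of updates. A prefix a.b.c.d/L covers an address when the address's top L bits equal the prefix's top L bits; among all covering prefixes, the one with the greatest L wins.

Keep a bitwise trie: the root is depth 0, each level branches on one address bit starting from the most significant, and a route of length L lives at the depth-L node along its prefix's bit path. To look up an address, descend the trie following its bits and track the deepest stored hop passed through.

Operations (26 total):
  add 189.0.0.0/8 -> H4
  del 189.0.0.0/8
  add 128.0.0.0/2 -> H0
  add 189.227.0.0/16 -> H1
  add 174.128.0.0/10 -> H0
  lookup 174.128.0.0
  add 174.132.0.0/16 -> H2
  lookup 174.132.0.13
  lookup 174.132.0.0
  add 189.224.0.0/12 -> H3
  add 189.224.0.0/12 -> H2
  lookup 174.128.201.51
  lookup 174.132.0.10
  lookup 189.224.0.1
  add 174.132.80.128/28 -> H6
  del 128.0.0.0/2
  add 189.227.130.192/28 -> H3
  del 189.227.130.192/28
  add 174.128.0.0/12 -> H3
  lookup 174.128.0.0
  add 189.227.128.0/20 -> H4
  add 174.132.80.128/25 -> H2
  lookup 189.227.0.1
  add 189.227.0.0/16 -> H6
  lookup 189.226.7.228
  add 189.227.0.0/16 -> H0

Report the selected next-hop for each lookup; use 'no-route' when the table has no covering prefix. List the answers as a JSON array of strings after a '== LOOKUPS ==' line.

Process each operation:
  + 189.0.0.0/8 (H4) depth=8
  del 189.0.0.0/8 (clear depth 8)
  + 128.0.0.0/2 (H0) depth=2
  + 189.227.0.0/16 (H1) depth=16
  + 174.128.0.0/10 (H0) depth=10
  Q 174.128.0.0: descend 1010111010 ; hops seen [H0,H0] ; pick H0
  + 174.132.0.0/16 (H2) depth=16
  Q 174.132.0.13: descend 1010111010000100 ; hops seen [H0,H0,H2] ; pick H2
  Q 174.132.0.0: descend 1010111010000100 ; hops seen [H0,H0,H2] ; pick H2
  + 189.224.0.0/12 (H3) depth=12
  + 189.224.0.0/12 (H2) depth=12
  Q 174.128.201.51: descend 1010111010000 ; hops seen [H0,H0] ; pick H0
  Q 174.132.0.10: descend 1010111010000100 ; hops seen [H0,H0,H2] ; pick H2
  Q 189.224.0.1: descend 10111101111000 ; hops seen [H0,H2] ; pick H2
  + 174.132.80.128/28 (H6) depth=28
  del 128.0.0.0/2 (clear depth 2)
  + 189.227.130.192/28 (H3) depth=28
  del 189.227.130.192/28 (clear depth 28)
  + 174.128.0.0/12 (H3) depth=12
  Q 174.128.0.0: descend 1010111010000 ; hops seen [H0,H3] ; pick H3
  + 189.227.128.0/20 (H4) depth=20
  + 174.132.80.128/25 (H2) depth=25
  Q 189.227.0.1: descend 1011110111100011 ; hops seen [H2,H1] ; pick H1
  + 189.227.0.0/16 (H6) depth=16
  Q 189.226.7.228: descend 101111011110001 ; hops seen [H2] ; pick H2
  + 189.227.0.0/16 (H0) depth=16

== LOOKUPS ==
["H0","H2","H2","H0","H2","H2","H3","H1","H2"]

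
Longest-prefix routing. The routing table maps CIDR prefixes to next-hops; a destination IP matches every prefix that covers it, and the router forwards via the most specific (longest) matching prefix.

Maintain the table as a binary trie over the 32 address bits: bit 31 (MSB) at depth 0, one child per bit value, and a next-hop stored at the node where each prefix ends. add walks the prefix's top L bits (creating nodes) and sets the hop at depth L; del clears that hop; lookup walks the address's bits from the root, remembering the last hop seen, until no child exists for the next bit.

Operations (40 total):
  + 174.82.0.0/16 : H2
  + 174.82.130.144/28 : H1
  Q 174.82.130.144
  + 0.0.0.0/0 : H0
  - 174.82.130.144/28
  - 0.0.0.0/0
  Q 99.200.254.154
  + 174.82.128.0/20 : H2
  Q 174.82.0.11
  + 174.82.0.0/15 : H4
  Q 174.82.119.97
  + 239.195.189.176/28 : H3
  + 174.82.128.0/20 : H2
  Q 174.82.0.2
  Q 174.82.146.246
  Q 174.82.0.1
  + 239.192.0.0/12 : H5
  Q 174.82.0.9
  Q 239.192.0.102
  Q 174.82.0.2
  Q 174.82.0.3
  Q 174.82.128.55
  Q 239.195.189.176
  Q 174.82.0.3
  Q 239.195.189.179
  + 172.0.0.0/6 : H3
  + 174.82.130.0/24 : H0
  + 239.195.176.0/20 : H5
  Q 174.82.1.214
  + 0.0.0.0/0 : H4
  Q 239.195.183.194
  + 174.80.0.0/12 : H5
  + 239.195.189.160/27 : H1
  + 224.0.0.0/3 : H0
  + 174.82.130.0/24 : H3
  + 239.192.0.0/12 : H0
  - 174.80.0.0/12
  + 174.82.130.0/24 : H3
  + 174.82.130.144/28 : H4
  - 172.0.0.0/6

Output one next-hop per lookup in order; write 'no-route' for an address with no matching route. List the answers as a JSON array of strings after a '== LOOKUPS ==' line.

Trace:
  + 174.82.0.0/16 (H2) depth=16
  + 174.82.130.144/28 (H1) depth=28
  lookup 174.82.130.144: bits 1010111001010010100000101001 walk d0:-→d1:-→d2:-→d3:-→d4:-→d5:-→d6:-→d7:-→d8:-→d9:-→d10:-→d11:-→d12:-→d13:-→d14:-→d15:-→d16:H2→d17:-→d18:-→d19:-→d20:-→d21:-→d22:-→d23:-→d24:-→d25:-→d26:-→d27:-→d28:H1 -> H1
  + 0.0.0.0/0 (H0) depth=0
  - 174.82.130.144/28 clear@28
  - 0.0.0.0/0 clear@0
  lookup 99.200.254.154: bits ε walk d0:- -> no-route
  + 174.82.128.0/20 (H2) depth=20
  lookup 174.82.0.11: bits 1010111001010010 walk d0:-→d1:-→d2:-→d3:-→d4:-→d5:-→d6:-→d7:-→d8:-→d9:-→d10:-→d11:-→d12:-→d13:-→d14:-→d15:-→d16:H2 -> H2
  + 174.82.0.0/15 (H4) depth=15
  lookup 174.82.119.97: bits 1010111001010010 walk d0:-→d1:-→d2:-→d3:-→d4:-→d5:-→d6:-→d7:-→d8:-→d9:-→d10:-→d11:-→d12:-→d13:-→d14:-→d15:H4→d16:H2 -> H2
  + 239.195.189.176/28 (H3) depth=28
  + 174.82.128.0/20 (H2) depth=20
  lookup 174.82.0.2: bits 1010111001010010 walk d0:-→d1:-→d2:-→d3:-→d4:-→d5:-→d6:-→d7:-→d8:-→d9:-→d10:-→d11:-→d12:-→d13:-→d14:-→d15:H4→d16:H2 -> H2
  lookup 174.82.146.246: bits 1010111001010010100 walk d0:-→d1:-→d2:-→d3:-→d4:-→d5:-→d6:-→d7:-→d8:-→d9:-→d10:-→d11:-→d12:-→d13:-→d14:-→d15:H4→d16:H2→d17:-→d18:-→d19:- -> H2
  lookup 174.82.0.1: bits 1010111001010010 walk d0:-→d1:-→d2:-→d3:-→d4:-→d5:-→d6:-→d7:-→d8:-→d9:-→d10:-→d11:-→d12:-→d13:-→d14:-→d15:H4→d16:H2 -> H2
  + 239.192.0.0/12 (H5) depth=12
  lookup 174.82.0.9: bits 1010111001010010 walk d0:-→d1:-→d2:-→d3:-→d4:-→d5:-→d6:-→d7:-→d8:-→d9:-→d10:-→d11:-→d12:-→d13:-→d14:-→d15:H4→d16:H2 -> H2
  lookup 239.192.0.102: bits 11101111110000 walk d0:-→d1:-→d2:-→d3:-→d4:-→d5:-→d6:-→d7:-→d8:-→d9:-→d10:-→d11:-→d12:H5→d13:-→d14:- -> H5
  lookup 174.82.0.2: bits 1010111001010010 walk d0:-→d1:-→d2:-→d3:-→d4:-→d5:-→d6:-→d7:-→d8:-→d9:-→d10:-→d11:-→d12:-→d13:-→d14:-→d15:H4→d16:H2 -> H2
  lookup 174.82.0.3: bits 1010111001010010 walk d0:-→d1:-→d2:-→d3:-→d4:-→d5:-→d6:-→d7:-→d8:-→d9:-→d10:-→d11:-→d12:-→d13:-→d14:-→d15:H4→d16:H2 -> H2
  lookup 174.82.128.55: bits 1010111001010010100000 walk d0:-→d1:-→d2:-→d3:-→d4:-→d5:-→d6:-→d7:-→d8:-→d9:-→d10:-→d11:-→d12:-→d13:-→d14:-→d15:H4→d16:H2→d17:-→d18:-→d19:-→d20:H2→d21:-→d22:- -> H2
  lookup 239.195.189.176: bits 1110111111000011101111011011 walk d0:-→d1:-→d2:-→d3:-→d4:-→d5:-→d6:-→d7:-→d8:-→d9:-→d10:-→d11:-→d12:H5→d13:-→d14:-→d15:-→d16:-→d17:-→d18:-→d19:-→d20:-→d21:-→d22:-→d23:-→d24:-→d25:-→d26:-→d27:-→d28:H3 -> H3
  lookup 174.82.0.3: bits 1010111001010010 walk d0:-→d1:-→d2:-→d3:-→d4:-→d5:-→d6:-→d7:-→d8:-→d9:-→d10:-→d11:-→d12:-→d13:-→d14:-→d15:H4→d16:H2 -> H2
  lookup 239.195.189.179: bits 1110111111000011101111011011 walk d0:-→d1:-→d2:-→d3:-→d4:-→d5:-→d6:-→d7:-→d8:-→d9:-→d10:-→d11:-→d12:H5→d13:-→d14:-→d15:-→d16:-→d17:-→d18:-→d19:-→d20:-→d21:-→d22:-→d23:-→d24:-→d25:-→d26:-→d27:-→d28:H3 -> H3
  + 172.0.0.0/6 (H3) depth=6
  + 174.82.130.0/24 (H0) depth=24
  + 239.195.176.0/20 (H5) depth=20
  lookup 174.82.1.214: bits 1010111001010010 walk d0:-→d1:-→d2:-→d3:-→d4:-→d5:-→d6:H3→d7:-→d8:-→d9:-→d10:-→d11:-→d12:-→d13:-→d14:-→d15:H4→d16:H2 -> H2
  + 0.0.0.0/0 (H4) depth=0
  lookup 239.195.183.194: bits 11101111110000111011 walk d0:H4→d1:-→d2:-→d3:-→d4:-→d5:-→d6:-→d7:-→d8:-→d9:-→d10:-→d11:-→d12:H5→d13:-→d14:-→d15:-→d16:-→d17:-→d18:-→d19:-→d20:H5 -> H5
  + 174.80.0.0/12 (H5) depth=12
  + 239.195.189.160/27 (H1) depth=27
  + 224.0.0.0/3 (H0) depth=3
  + 174.82.130.0/24 (H3) depth=24
  + 239.192.0.0/12 (H0) depth=12
  - 174.80.0.0/12 clear@12
  + 174.82.130.0/24 (H3) depth=24
  + 174.82.130.144/28 (H4) depth=28
  - 172.0.0.0/6 clear@6

== LOOKUPS ==
["H1","no-route","H2","H2","H2","H2","H2","H2","H5","H2","H2","H2","H3","H2","H3","H2","H5"]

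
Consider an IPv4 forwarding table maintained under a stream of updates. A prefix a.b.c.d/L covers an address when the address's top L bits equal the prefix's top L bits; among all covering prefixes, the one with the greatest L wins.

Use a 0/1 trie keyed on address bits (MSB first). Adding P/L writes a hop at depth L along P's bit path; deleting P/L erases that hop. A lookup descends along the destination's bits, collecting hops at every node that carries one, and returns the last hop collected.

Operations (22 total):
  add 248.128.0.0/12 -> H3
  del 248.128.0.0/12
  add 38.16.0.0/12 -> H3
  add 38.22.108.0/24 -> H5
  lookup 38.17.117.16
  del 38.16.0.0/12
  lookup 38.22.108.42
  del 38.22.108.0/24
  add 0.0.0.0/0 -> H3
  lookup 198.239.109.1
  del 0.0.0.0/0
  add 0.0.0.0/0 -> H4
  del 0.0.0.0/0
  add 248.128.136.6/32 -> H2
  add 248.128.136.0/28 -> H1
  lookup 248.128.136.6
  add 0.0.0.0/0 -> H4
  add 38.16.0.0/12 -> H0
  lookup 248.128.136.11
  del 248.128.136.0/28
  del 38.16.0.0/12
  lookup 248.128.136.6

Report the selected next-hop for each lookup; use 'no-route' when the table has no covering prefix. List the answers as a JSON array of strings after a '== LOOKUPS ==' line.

Trace:
  + 248.128.0.0/12 (H3) depth=12
  del 248.128.0.0/12 (clear depth 12)
  + 38.16.0.0/12 (H3) depth=12
  + 38.22.108.0/24 (H5) depth=24
  lookup 38.17.117.16: bits 0010011000010 walk d0:-→d1:-→d2:-→d3:-→d4:-→d5:-→d6:-→d7:-→d8:-→d9:-→d10:-→d11:-→d12:H3→d13:- -> H3
  del 38.16.0.0/12 (clear depth 12)
  lookup 38.22.108.42: bits 001001100001011001101100 walk d0:-→d1:-→d2:-→d3:-→d4:-→d5:-→d6:-→d7:-→d8:-→d9:-→d10:-→d11:-→d12:-→d13:-→d14:-→d15:-→d16:-→d17:-→d18:-→d19:-→d20:-→d21:-→d22:-→d23:-→d24:H5 -> H5
  del 38.22.108.0/24 (clear depth 24)
  + 0.0.0.0/0 (H3) depth=0
  lookup 198.239.109.1: bits 11 walk d0:H3→d1:-→d2:- -> H3
  del 0.0.0.0/0 (clear depth 0)
  + 0.0.0.0/0 (H4) depth=0
  del 0.0.0.0/0 (clear depth 0)
  + 248.128.136.6/32 (H2) depth=32
  + 248.128.136.0/28 (H1) depth=28
  lookup 248.128.136.6: bits 11111000100000001000100000000110 walk d0:-→d1:-→d2:-→d3:-→d4:-→d5:-→d6:-→d7:-→d8:-→d9:-→d10:-→d11:-→d12:-→d13:-→d14:-→d15:-→d16:-→d17:-→d18:-→d19:-→d20:-→d21:-→d22:-→d23:-→d24:-→d25:-→d26:-→d27:-→d28:H1→d29:-→d30:-→d31:-→d32:H2 -> H2
  + 0.0.0.0/0 (H4) depth=0
  + 38.16.0.0/12 (H0) depth=12
  lookup 248.128.136.11: bits 1111100010000000100010000000 walk d0:H4→d1:-→d2:-→d3:-→d4:-→d5:-→d6:-→d7:-→d8:-→d9:-→d10:-→d11:-→d12:-→d13:-→d14:-→d15:-→d16:-→d17:-→d18:-→d19:-→d20:-→d21:-→d22:-→d23:-→d24:-→d25:-→d26:-→d27:-→d28:H1 -> H1
  del 248.128.136.0/28 (clear depth 28)
  del 38.16.0.0/12 (clear depth 12)
  lookup 248.128.136.6: bits 11111000100000001000100000000110 walk d0:H4→d1:-→d2:-→d3:-→d4:-→d5:-→d6:-→d7:-→d8:-→d9:-→d10:-→d11:-→d12:-→d13:-→d14:-→d15:-→d16:-→d17:-→d18:-→d19:-→d20:-→d21:-→d22:-→d23:-→d24:-→d25:-→d26:-→d27:-→d28:-→d29:-→d30:-→d31:-→d32:H2 -> H2

== LOOKUPS ==
["H3","H5","H3","H2","H1","H2"]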